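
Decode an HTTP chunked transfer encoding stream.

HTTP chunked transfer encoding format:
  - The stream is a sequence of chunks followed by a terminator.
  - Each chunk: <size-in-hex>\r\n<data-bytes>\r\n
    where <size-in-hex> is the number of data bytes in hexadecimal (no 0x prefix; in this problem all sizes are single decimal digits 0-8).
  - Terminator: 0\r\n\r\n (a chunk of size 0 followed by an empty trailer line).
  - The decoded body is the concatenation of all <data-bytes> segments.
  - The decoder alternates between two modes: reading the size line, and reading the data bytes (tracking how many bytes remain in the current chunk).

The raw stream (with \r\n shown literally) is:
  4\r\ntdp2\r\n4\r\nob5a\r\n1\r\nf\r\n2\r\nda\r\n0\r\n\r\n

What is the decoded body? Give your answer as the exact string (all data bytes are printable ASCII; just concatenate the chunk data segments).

Chunk 1: stream[0..1]='4' size=0x4=4, data at stream[3..7]='tdp2' -> body[0..4], body so far='tdp2'
Chunk 2: stream[9..10]='4' size=0x4=4, data at stream[12..16]='ob5a' -> body[4..8], body so far='tdp2ob5a'
Chunk 3: stream[18..19]='1' size=0x1=1, data at stream[21..22]='f' -> body[8..9], body so far='tdp2ob5af'
Chunk 4: stream[24..25]='2' size=0x2=2, data at stream[27..29]='da' -> body[9..11], body so far='tdp2ob5afda'
Chunk 5: stream[31..32]='0' size=0 (terminator). Final body='tdp2ob5afda' (11 bytes)

Answer: tdp2ob5afda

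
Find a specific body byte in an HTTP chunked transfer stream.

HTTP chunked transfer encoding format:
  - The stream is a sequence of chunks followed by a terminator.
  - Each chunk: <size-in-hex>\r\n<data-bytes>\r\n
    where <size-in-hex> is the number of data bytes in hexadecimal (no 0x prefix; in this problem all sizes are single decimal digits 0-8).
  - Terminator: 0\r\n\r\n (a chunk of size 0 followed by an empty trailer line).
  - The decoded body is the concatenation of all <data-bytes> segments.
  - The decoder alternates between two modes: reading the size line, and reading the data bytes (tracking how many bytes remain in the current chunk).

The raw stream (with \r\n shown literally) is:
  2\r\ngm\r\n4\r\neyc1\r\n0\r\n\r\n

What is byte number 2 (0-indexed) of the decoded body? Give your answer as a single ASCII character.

Chunk 1: stream[0..1]='2' size=0x2=2, data at stream[3..5]='gm' -> body[0..2], body so far='gm'
Chunk 2: stream[7..8]='4' size=0x4=4, data at stream[10..14]='eyc1' -> body[2..6], body so far='gmeyc1'
Chunk 3: stream[16..17]='0' size=0 (terminator). Final body='gmeyc1' (6 bytes)
Body byte 2 = 'e'

Answer: e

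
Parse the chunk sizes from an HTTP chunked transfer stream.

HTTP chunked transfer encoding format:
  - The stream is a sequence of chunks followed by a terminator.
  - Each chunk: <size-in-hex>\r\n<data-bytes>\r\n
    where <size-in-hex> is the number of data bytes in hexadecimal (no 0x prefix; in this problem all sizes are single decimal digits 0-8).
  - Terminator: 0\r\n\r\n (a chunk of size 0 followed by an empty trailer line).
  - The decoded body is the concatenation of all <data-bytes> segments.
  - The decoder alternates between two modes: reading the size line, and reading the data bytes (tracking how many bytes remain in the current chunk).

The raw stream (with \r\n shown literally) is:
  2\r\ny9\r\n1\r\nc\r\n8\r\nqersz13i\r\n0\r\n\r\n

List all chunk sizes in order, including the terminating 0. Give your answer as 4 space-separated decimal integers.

Answer: 2 1 8 0

Derivation:
Chunk 1: stream[0..1]='2' size=0x2=2, data at stream[3..5]='y9' -> body[0..2], body so far='y9'
Chunk 2: stream[7..8]='1' size=0x1=1, data at stream[10..11]='c' -> body[2..3], body so far='y9c'
Chunk 3: stream[13..14]='8' size=0x8=8, data at stream[16..24]='qersz13i' -> body[3..11], body so far='y9cqersz13i'
Chunk 4: stream[26..27]='0' size=0 (terminator). Final body='y9cqersz13i' (11 bytes)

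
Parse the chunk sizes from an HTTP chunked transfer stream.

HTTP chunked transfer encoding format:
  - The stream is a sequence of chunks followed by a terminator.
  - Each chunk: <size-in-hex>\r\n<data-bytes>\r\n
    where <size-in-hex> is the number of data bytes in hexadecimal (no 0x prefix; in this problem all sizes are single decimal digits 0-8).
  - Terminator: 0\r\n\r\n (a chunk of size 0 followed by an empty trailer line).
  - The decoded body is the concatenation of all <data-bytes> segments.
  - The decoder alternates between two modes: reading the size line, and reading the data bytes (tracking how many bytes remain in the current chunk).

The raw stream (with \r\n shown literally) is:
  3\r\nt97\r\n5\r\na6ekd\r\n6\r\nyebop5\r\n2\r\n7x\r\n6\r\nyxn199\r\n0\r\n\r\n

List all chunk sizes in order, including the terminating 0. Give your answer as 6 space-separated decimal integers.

Chunk 1: stream[0..1]='3' size=0x3=3, data at stream[3..6]='t97' -> body[0..3], body so far='t97'
Chunk 2: stream[8..9]='5' size=0x5=5, data at stream[11..16]='a6ekd' -> body[3..8], body so far='t97a6ekd'
Chunk 3: stream[18..19]='6' size=0x6=6, data at stream[21..27]='yebop5' -> body[8..14], body so far='t97a6ekdyebop5'
Chunk 4: stream[29..30]='2' size=0x2=2, data at stream[32..34]='7x' -> body[14..16], body so far='t97a6ekdyebop57x'
Chunk 5: stream[36..37]='6' size=0x6=6, data at stream[39..45]='yxn199' -> body[16..22], body so far='t97a6ekdyebop57xyxn199'
Chunk 6: stream[47..48]='0' size=0 (terminator). Final body='t97a6ekdyebop57xyxn199' (22 bytes)

Answer: 3 5 6 2 6 0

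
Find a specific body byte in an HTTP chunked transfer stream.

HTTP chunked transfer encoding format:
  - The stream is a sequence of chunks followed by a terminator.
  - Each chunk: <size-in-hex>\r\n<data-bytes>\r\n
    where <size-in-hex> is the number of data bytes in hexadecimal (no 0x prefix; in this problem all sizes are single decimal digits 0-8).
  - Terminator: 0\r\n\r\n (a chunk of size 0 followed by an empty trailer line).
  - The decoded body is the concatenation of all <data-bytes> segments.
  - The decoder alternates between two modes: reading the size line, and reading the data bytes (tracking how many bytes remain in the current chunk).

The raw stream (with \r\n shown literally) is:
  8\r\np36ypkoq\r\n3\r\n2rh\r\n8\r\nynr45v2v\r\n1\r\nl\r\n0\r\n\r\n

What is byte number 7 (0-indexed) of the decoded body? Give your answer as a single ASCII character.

Answer: q

Derivation:
Chunk 1: stream[0..1]='8' size=0x8=8, data at stream[3..11]='p36ypkoq' -> body[0..8], body so far='p36ypkoq'
Chunk 2: stream[13..14]='3' size=0x3=3, data at stream[16..19]='2rh' -> body[8..11], body so far='p36ypkoq2rh'
Chunk 3: stream[21..22]='8' size=0x8=8, data at stream[24..32]='ynr45v2v' -> body[11..19], body so far='p36ypkoq2rhynr45v2v'
Chunk 4: stream[34..35]='1' size=0x1=1, data at stream[37..38]='l' -> body[19..20], body so far='p36ypkoq2rhynr45v2vl'
Chunk 5: stream[40..41]='0' size=0 (terminator). Final body='p36ypkoq2rhynr45v2vl' (20 bytes)
Body byte 7 = 'q'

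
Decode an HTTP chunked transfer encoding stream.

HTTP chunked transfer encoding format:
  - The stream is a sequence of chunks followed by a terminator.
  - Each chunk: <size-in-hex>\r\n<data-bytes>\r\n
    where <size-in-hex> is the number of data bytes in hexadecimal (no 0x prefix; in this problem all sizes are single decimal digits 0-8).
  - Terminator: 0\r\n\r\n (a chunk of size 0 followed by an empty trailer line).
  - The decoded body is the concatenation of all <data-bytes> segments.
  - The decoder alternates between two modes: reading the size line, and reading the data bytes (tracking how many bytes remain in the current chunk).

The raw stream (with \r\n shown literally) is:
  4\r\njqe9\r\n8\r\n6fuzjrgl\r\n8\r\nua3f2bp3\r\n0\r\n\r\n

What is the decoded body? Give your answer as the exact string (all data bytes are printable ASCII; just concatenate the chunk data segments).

Chunk 1: stream[0..1]='4' size=0x4=4, data at stream[3..7]='jqe9' -> body[0..4], body so far='jqe9'
Chunk 2: stream[9..10]='8' size=0x8=8, data at stream[12..20]='6fuzjrgl' -> body[4..12], body so far='jqe96fuzjrgl'
Chunk 3: stream[22..23]='8' size=0x8=8, data at stream[25..33]='ua3f2bp3' -> body[12..20], body so far='jqe96fuzjrglua3f2bp3'
Chunk 4: stream[35..36]='0' size=0 (terminator). Final body='jqe96fuzjrglua3f2bp3' (20 bytes)

Answer: jqe96fuzjrglua3f2bp3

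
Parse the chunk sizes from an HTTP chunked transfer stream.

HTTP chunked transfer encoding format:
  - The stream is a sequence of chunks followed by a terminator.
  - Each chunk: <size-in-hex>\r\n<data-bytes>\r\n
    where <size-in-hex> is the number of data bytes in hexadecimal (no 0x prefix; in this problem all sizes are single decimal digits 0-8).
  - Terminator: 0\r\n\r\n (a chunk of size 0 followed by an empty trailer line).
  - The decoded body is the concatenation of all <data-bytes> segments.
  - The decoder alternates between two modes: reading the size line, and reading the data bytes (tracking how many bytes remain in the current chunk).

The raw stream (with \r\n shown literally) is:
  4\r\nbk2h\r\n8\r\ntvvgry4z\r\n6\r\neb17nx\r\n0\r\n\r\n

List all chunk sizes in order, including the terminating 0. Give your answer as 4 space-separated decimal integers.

Answer: 4 8 6 0

Derivation:
Chunk 1: stream[0..1]='4' size=0x4=4, data at stream[3..7]='bk2h' -> body[0..4], body so far='bk2h'
Chunk 2: stream[9..10]='8' size=0x8=8, data at stream[12..20]='tvvgry4z' -> body[4..12], body so far='bk2htvvgry4z'
Chunk 3: stream[22..23]='6' size=0x6=6, data at stream[25..31]='eb17nx' -> body[12..18], body so far='bk2htvvgry4zeb17nx'
Chunk 4: stream[33..34]='0' size=0 (terminator). Final body='bk2htvvgry4zeb17nx' (18 bytes)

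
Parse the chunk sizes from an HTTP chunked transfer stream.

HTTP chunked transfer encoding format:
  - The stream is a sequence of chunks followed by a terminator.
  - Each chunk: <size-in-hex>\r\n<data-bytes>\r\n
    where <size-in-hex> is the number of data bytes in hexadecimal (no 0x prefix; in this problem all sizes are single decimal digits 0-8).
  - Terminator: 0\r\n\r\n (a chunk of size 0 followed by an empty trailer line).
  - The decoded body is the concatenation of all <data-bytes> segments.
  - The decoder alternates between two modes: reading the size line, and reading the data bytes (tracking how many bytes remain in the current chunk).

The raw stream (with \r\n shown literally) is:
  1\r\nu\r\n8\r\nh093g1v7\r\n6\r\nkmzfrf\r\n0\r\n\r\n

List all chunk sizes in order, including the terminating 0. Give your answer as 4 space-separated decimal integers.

Answer: 1 8 6 0

Derivation:
Chunk 1: stream[0..1]='1' size=0x1=1, data at stream[3..4]='u' -> body[0..1], body so far='u'
Chunk 2: stream[6..7]='8' size=0x8=8, data at stream[9..17]='h093g1v7' -> body[1..9], body so far='uh093g1v7'
Chunk 3: stream[19..20]='6' size=0x6=6, data at stream[22..28]='kmzfrf' -> body[9..15], body so far='uh093g1v7kmzfrf'
Chunk 4: stream[30..31]='0' size=0 (terminator). Final body='uh093g1v7kmzfrf' (15 bytes)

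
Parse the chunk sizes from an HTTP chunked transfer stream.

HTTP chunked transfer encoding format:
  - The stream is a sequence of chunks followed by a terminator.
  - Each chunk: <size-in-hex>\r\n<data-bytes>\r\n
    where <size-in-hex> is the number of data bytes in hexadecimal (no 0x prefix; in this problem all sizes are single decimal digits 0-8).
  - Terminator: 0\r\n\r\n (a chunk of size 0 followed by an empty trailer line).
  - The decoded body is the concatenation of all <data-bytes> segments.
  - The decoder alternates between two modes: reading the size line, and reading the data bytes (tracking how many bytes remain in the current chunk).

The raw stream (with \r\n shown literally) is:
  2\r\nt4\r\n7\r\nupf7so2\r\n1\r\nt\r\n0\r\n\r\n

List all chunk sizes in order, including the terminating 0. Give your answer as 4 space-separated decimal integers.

Answer: 2 7 1 0

Derivation:
Chunk 1: stream[0..1]='2' size=0x2=2, data at stream[3..5]='t4' -> body[0..2], body so far='t4'
Chunk 2: stream[7..8]='7' size=0x7=7, data at stream[10..17]='upf7so2' -> body[2..9], body so far='t4upf7so2'
Chunk 3: stream[19..20]='1' size=0x1=1, data at stream[22..23]='t' -> body[9..10], body so far='t4upf7so2t'
Chunk 4: stream[25..26]='0' size=0 (terminator). Final body='t4upf7so2t' (10 bytes)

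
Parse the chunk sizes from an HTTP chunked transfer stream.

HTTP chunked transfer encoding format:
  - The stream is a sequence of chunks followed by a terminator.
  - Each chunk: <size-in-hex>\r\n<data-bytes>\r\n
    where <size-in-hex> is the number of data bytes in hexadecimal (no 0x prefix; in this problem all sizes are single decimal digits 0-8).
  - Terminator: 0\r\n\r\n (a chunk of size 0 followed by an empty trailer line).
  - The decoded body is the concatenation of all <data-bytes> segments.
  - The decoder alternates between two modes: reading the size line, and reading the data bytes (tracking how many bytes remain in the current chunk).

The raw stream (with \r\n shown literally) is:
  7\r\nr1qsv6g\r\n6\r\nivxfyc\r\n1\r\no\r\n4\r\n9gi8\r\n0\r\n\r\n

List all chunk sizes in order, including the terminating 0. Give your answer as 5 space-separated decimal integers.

Answer: 7 6 1 4 0

Derivation:
Chunk 1: stream[0..1]='7' size=0x7=7, data at stream[3..10]='r1qsv6g' -> body[0..7], body so far='r1qsv6g'
Chunk 2: stream[12..13]='6' size=0x6=6, data at stream[15..21]='ivxfyc' -> body[7..13], body so far='r1qsv6givxfyc'
Chunk 3: stream[23..24]='1' size=0x1=1, data at stream[26..27]='o' -> body[13..14], body so far='r1qsv6givxfyco'
Chunk 4: stream[29..30]='4' size=0x4=4, data at stream[32..36]='9gi8' -> body[14..18], body so far='r1qsv6givxfyco9gi8'
Chunk 5: stream[38..39]='0' size=0 (terminator). Final body='r1qsv6givxfyco9gi8' (18 bytes)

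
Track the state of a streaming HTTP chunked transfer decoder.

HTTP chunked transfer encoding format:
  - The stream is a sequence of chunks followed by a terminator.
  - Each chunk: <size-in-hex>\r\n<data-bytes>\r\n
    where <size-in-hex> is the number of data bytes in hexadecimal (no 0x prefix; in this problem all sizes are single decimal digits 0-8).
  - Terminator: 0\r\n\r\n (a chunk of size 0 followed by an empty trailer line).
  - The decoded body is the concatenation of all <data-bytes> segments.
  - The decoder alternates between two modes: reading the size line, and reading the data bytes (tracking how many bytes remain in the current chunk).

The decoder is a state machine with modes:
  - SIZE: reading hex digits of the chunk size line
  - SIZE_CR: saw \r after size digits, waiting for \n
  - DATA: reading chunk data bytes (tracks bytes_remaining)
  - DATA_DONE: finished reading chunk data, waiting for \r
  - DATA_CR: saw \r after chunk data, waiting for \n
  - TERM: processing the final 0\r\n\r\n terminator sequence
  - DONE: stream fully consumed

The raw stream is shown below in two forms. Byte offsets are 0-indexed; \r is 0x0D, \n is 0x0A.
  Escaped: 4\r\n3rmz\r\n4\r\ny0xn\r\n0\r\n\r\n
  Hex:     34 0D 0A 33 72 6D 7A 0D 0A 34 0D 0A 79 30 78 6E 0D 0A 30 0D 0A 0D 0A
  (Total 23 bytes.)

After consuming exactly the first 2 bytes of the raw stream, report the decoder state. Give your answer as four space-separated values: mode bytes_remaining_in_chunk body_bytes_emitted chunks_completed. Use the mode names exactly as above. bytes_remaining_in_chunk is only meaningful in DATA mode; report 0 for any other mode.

Answer: SIZE_CR 0 0 0

Derivation:
Byte 0 = '4': mode=SIZE remaining=0 emitted=0 chunks_done=0
Byte 1 = 0x0D: mode=SIZE_CR remaining=0 emitted=0 chunks_done=0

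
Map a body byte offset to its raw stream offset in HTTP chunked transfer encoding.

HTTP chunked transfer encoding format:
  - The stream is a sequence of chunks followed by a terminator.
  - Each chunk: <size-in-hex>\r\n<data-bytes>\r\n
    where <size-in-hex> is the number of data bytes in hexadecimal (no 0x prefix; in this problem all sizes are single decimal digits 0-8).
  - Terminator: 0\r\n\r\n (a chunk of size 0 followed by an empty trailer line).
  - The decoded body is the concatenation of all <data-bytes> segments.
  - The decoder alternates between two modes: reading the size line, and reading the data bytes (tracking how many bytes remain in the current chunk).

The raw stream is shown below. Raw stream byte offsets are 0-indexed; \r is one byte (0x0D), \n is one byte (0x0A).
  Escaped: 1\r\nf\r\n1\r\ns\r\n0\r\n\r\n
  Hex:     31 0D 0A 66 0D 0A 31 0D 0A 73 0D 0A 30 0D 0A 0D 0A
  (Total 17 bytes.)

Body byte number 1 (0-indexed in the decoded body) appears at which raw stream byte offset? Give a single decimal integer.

Answer: 9

Derivation:
Chunk 1: stream[0..1]='1' size=0x1=1, data at stream[3..4]='f' -> body[0..1], body so far='f'
Chunk 2: stream[6..7]='1' size=0x1=1, data at stream[9..10]='s' -> body[1..2], body so far='fs'
Chunk 3: stream[12..13]='0' size=0 (terminator). Final body='fs' (2 bytes)
Body byte 1 at stream offset 9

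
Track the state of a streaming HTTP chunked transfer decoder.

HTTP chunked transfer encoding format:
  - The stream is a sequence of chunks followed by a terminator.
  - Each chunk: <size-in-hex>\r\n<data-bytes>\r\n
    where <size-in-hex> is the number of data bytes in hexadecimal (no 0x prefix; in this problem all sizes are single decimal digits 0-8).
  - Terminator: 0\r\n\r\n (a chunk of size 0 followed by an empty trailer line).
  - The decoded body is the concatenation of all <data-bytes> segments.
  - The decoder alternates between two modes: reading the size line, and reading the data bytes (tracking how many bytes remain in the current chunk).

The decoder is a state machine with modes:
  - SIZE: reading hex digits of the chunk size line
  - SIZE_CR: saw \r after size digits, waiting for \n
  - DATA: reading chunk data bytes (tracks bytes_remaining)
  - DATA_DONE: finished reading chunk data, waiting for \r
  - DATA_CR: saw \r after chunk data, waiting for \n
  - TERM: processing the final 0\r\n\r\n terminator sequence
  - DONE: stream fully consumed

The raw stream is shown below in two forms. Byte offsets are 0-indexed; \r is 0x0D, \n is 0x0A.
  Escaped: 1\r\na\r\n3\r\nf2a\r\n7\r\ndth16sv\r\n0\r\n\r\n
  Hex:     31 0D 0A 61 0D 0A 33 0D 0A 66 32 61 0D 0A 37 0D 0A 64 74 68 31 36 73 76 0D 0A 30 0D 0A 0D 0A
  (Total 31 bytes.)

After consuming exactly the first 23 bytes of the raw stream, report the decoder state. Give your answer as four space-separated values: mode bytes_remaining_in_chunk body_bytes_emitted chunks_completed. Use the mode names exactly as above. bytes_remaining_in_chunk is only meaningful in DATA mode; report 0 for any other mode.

Answer: DATA 1 10 2

Derivation:
Byte 0 = '1': mode=SIZE remaining=0 emitted=0 chunks_done=0
Byte 1 = 0x0D: mode=SIZE_CR remaining=0 emitted=0 chunks_done=0
Byte 2 = 0x0A: mode=DATA remaining=1 emitted=0 chunks_done=0
Byte 3 = 'a': mode=DATA_DONE remaining=0 emitted=1 chunks_done=0
Byte 4 = 0x0D: mode=DATA_CR remaining=0 emitted=1 chunks_done=0
Byte 5 = 0x0A: mode=SIZE remaining=0 emitted=1 chunks_done=1
Byte 6 = '3': mode=SIZE remaining=0 emitted=1 chunks_done=1
Byte 7 = 0x0D: mode=SIZE_CR remaining=0 emitted=1 chunks_done=1
Byte 8 = 0x0A: mode=DATA remaining=3 emitted=1 chunks_done=1
Byte 9 = 'f': mode=DATA remaining=2 emitted=2 chunks_done=1
Byte 10 = '2': mode=DATA remaining=1 emitted=3 chunks_done=1
Byte 11 = 'a': mode=DATA_DONE remaining=0 emitted=4 chunks_done=1
Byte 12 = 0x0D: mode=DATA_CR remaining=0 emitted=4 chunks_done=1
Byte 13 = 0x0A: mode=SIZE remaining=0 emitted=4 chunks_done=2
Byte 14 = '7': mode=SIZE remaining=0 emitted=4 chunks_done=2
Byte 15 = 0x0D: mode=SIZE_CR remaining=0 emitted=4 chunks_done=2
Byte 16 = 0x0A: mode=DATA remaining=7 emitted=4 chunks_done=2
Byte 17 = 'd': mode=DATA remaining=6 emitted=5 chunks_done=2
Byte 18 = 't': mode=DATA remaining=5 emitted=6 chunks_done=2
Byte 19 = 'h': mode=DATA remaining=4 emitted=7 chunks_done=2
Byte 20 = '1': mode=DATA remaining=3 emitted=8 chunks_done=2
Byte 21 = '6': mode=DATA remaining=2 emitted=9 chunks_done=2
Byte 22 = 's': mode=DATA remaining=1 emitted=10 chunks_done=2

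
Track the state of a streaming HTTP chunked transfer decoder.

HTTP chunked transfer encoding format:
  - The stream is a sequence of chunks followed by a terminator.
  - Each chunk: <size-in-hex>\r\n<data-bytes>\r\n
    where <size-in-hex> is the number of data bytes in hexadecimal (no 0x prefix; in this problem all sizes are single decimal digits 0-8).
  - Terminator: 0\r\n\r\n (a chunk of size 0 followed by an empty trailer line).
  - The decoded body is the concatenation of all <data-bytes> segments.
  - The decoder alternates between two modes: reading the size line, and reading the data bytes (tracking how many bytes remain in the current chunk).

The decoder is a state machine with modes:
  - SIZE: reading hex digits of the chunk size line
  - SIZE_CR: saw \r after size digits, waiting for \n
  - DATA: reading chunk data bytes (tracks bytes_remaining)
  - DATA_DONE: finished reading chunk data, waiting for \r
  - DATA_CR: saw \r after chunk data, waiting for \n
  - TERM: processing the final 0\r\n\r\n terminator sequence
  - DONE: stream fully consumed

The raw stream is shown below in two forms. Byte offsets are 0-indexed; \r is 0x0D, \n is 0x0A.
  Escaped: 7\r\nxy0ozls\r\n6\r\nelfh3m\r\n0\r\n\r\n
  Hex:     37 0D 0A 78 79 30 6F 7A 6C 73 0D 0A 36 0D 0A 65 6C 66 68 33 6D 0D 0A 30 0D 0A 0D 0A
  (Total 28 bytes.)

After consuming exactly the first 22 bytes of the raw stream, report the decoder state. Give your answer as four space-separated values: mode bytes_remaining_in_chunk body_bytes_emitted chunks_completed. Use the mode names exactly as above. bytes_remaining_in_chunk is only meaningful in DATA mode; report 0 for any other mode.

Answer: DATA_CR 0 13 1

Derivation:
Byte 0 = '7': mode=SIZE remaining=0 emitted=0 chunks_done=0
Byte 1 = 0x0D: mode=SIZE_CR remaining=0 emitted=0 chunks_done=0
Byte 2 = 0x0A: mode=DATA remaining=7 emitted=0 chunks_done=0
Byte 3 = 'x': mode=DATA remaining=6 emitted=1 chunks_done=0
Byte 4 = 'y': mode=DATA remaining=5 emitted=2 chunks_done=0
Byte 5 = '0': mode=DATA remaining=4 emitted=3 chunks_done=0
Byte 6 = 'o': mode=DATA remaining=3 emitted=4 chunks_done=0
Byte 7 = 'z': mode=DATA remaining=2 emitted=5 chunks_done=0
Byte 8 = 'l': mode=DATA remaining=1 emitted=6 chunks_done=0
Byte 9 = 's': mode=DATA_DONE remaining=0 emitted=7 chunks_done=0
Byte 10 = 0x0D: mode=DATA_CR remaining=0 emitted=7 chunks_done=0
Byte 11 = 0x0A: mode=SIZE remaining=0 emitted=7 chunks_done=1
Byte 12 = '6': mode=SIZE remaining=0 emitted=7 chunks_done=1
Byte 13 = 0x0D: mode=SIZE_CR remaining=0 emitted=7 chunks_done=1
Byte 14 = 0x0A: mode=DATA remaining=6 emitted=7 chunks_done=1
Byte 15 = 'e': mode=DATA remaining=5 emitted=8 chunks_done=1
Byte 16 = 'l': mode=DATA remaining=4 emitted=9 chunks_done=1
Byte 17 = 'f': mode=DATA remaining=3 emitted=10 chunks_done=1
Byte 18 = 'h': mode=DATA remaining=2 emitted=11 chunks_done=1
Byte 19 = '3': mode=DATA remaining=1 emitted=12 chunks_done=1
Byte 20 = 'm': mode=DATA_DONE remaining=0 emitted=13 chunks_done=1
Byte 21 = 0x0D: mode=DATA_CR remaining=0 emitted=13 chunks_done=1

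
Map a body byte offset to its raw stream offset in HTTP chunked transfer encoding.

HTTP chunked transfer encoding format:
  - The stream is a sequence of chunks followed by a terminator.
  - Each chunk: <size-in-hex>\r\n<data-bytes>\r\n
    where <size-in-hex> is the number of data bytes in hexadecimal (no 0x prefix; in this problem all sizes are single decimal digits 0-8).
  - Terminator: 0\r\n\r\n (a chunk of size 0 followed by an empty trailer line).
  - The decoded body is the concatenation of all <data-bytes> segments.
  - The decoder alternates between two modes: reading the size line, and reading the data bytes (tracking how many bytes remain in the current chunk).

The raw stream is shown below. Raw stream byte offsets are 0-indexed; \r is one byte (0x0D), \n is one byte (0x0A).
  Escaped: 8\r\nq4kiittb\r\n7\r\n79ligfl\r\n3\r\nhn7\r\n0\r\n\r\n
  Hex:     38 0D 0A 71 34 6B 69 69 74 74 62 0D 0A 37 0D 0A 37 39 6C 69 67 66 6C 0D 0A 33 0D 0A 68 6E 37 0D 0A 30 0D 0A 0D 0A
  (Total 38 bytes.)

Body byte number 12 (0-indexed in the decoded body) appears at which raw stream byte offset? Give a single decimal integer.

Answer: 20

Derivation:
Chunk 1: stream[0..1]='8' size=0x8=8, data at stream[3..11]='q4kiittb' -> body[0..8], body so far='q4kiittb'
Chunk 2: stream[13..14]='7' size=0x7=7, data at stream[16..23]='79ligfl' -> body[8..15], body so far='q4kiittb79ligfl'
Chunk 3: stream[25..26]='3' size=0x3=3, data at stream[28..31]='hn7' -> body[15..18], body so far='q4kiittb79ligflhn7'
Chunk 4: stream[33..34]='0' size=0 (terminator). Final body='q4kiittb79ligflhn7' (18 bytes)
Body byte 12 at stream offset 20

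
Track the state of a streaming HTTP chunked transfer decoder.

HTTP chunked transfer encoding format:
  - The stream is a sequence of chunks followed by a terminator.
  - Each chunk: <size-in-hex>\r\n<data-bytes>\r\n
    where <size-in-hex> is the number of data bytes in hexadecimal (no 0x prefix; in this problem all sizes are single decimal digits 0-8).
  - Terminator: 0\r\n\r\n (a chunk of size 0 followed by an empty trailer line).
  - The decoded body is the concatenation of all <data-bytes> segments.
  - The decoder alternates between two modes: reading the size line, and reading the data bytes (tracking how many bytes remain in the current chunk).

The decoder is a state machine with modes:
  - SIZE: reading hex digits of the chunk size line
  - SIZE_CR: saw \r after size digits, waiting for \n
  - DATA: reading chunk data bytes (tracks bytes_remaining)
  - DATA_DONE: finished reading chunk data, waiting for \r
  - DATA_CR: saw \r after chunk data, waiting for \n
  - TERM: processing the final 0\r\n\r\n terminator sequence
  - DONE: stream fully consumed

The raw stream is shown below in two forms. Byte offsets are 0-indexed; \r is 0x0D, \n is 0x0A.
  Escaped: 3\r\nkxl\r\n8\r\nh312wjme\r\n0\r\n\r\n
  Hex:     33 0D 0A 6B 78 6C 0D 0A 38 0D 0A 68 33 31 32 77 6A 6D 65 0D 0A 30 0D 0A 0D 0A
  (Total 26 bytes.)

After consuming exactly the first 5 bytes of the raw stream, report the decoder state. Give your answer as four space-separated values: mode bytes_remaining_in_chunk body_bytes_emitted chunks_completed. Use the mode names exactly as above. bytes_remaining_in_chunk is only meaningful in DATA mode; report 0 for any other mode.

Byte 0 = '3': mode=SIZE remaining=0 emitted=0 chunks_done=0
Byte 1 = 0x0D: mode=SIZE_CR remaining=0 emitted=0 chunks_done=0
Byte 2 = 0x0A: mode=DATA remaining=3 emitted=0 chunks_done=0
Byte 3 = 'k': mode=DATA remaining=2 emitted=1 chunks_done=0
Byte 4 = 'x': mode=DATA remaining=1 emitted=2 chunks_done=0

Answer: DATA 1 2 0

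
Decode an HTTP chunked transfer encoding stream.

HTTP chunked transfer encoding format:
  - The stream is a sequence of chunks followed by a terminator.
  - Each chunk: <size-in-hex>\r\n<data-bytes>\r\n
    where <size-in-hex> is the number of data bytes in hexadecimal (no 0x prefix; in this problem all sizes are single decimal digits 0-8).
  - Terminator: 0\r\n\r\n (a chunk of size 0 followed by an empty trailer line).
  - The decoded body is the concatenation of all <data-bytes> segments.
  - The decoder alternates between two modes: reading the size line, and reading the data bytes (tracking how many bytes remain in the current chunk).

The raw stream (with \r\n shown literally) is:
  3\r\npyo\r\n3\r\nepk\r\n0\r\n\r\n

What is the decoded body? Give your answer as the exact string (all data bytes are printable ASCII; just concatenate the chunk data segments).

Chunk 1: stream[0..1]='3' size=0x3=3, data at stream[3..6]='pyo' -> body[0..3], body so far='pyo'
Chunk 2: stream[8..9]='3' size=0x3=3, data at stream[11..14]='epk' -> body[3..6], body so far='pyoepk'
Chunk 3: stream[16..17]='0' size=0 (terminator). Final body='pyoepk' (6 bytes)

Answer: pyoepk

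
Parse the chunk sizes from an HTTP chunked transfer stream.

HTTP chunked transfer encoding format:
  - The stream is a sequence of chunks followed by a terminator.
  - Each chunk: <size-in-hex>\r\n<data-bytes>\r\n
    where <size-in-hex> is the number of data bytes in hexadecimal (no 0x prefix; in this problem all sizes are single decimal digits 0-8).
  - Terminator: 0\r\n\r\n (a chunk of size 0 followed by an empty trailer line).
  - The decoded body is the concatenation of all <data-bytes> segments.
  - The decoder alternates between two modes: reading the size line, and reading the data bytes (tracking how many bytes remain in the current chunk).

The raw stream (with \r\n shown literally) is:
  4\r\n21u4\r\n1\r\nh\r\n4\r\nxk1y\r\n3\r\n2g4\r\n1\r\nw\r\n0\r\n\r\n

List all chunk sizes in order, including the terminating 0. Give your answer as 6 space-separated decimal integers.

Chunk 1: stream[0..1]='4' size=0x4=4, data at stream[3..7]='21u4' -> body[0..4], body so far='21u4'
Chunk 2: stream[9..10]='1' size=0x1=1, data at stream[12..13]='h' -> body[4..5], body so far='21u4h'
Chunk 3: stream[15..16]='4' size=0x4=4, data at stream[18..22]='xk1y' -> body[5..9], body so far='21u4hxk1y'
Chunk 4: stream[24..25]='3' size=0x3=3, data at stream[27..30]='2g4' -> body[9..12], body so far='21u4hxk1y2g4'
Chunk 5: stream[32..33]='1' size=0x1=1, data at stream[35..36]='w' -> body[12..13], body so far='21u4hxk1y2g4w'
Chunk 6: stream[38..39]='0' size=0 (terminator). Final body='21u4hxk1y2g4w' (13 bytes)

Answer: 4 1 4 3 1 0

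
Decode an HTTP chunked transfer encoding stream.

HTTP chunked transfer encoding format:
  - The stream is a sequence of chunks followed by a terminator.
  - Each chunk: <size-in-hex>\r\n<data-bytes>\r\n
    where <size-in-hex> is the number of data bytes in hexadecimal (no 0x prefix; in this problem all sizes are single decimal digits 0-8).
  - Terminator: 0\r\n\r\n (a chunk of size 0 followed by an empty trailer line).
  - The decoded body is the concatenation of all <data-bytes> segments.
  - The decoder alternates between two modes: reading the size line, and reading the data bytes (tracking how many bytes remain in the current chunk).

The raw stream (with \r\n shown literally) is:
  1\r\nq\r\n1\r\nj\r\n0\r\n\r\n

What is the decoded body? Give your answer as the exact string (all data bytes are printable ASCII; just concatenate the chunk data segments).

Answer: qj

Derivation:
Chunk 1: stream[0..1]='1' size=0x1=1, data at stream[3..4]='q' -> body[0..1], body so far='q'
Chunk 2: stream[6..7]='1' size=0x1=1, data at stream[9..10]='j' -> body[1..2], body so far='qj'
Chunk 3: stream[12..13]='0' size=0 (terminator). Final body='qj' (2 bytes)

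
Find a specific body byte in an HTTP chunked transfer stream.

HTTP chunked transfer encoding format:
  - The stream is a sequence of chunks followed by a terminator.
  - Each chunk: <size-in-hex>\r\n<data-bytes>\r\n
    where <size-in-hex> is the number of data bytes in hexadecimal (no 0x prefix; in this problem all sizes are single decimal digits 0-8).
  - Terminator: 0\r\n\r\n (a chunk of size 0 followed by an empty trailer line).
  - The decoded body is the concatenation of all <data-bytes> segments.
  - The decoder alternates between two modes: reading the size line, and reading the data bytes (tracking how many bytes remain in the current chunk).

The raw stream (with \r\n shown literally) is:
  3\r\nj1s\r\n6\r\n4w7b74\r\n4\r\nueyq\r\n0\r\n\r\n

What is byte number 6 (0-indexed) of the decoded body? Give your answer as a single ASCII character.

Chunk 1: stream[0..1]='3' size=0x3=3, data at stream[3..6]='j1s' -> body[0..3], body so far='j1s'
Chunk 2: stream[8..9]='6' size=0x6=6, data at stream[11..17]='4w7b74' -> body[3..9], body so far='j1s4w7b74'
Chunk 3: stream[19..20]='4' size=0x4=4, data at stream[22..26]='ueyq' -> body[9..13], body so far='j1s4w7b74ueyq'
Chunk 4: stream[28..29]='0' size=0 (terminator). Final body='j1s4w7b74ueyq' (13 bytes)
Body byte 6 = 'b'

Answer: b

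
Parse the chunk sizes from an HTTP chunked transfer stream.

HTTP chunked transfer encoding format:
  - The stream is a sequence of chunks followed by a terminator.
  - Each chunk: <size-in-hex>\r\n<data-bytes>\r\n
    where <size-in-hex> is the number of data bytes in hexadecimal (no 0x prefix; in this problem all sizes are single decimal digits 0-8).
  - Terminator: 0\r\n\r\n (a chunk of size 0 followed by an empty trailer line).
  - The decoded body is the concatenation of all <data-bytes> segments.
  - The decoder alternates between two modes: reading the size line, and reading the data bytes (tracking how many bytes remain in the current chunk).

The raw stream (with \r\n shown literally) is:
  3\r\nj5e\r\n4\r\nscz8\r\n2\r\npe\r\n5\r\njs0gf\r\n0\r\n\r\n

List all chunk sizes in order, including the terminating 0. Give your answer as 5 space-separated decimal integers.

Answer: 3 4 2 5 0

Derivation:
Chunk 1: stream[0..1]='3' size=0x3=3, data at stream[3..6]='j5e' -> body[0..3], body so far='j5e'
Chunk 2: stream[8..9]='4' size=0x4=4, data at stream[11..15]='scz8' -> body[3..7], body so far='j5escz8'
Chunk 3: stream[17..18]='2' size=0x2=2, data at stream[20..22]='pe' -> body[7..9], body so far='j5escz8pe'
Chunk 4: stream[24..25]='5' size=0x5=5, data at stream[27..32]='js0gf' -> body[9..14], body so far='j5escz8pejs0gf'
Chunk 5: stream[34..35]='0' size=0 (terminator). Final body='j5escz8pejs0gf' (14 bytes)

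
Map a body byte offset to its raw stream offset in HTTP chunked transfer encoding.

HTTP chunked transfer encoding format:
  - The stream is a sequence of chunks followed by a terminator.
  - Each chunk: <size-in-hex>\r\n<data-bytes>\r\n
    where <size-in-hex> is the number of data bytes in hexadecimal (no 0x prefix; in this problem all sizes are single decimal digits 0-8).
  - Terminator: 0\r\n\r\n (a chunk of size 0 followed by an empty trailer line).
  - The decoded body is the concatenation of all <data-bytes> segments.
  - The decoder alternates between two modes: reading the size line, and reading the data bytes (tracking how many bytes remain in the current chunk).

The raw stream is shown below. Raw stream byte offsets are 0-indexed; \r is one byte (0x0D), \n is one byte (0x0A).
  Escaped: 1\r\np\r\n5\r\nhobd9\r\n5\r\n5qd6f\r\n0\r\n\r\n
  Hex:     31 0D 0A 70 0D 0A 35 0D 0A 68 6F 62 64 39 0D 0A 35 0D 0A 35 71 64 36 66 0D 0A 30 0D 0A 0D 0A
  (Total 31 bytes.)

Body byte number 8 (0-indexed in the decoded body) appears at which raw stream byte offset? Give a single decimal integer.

Answer: 21

Derivation:
Chunk 1: stream[0..1]='1' size=0x1=1, data at stream[3..4]='p' -> body[0..1], body so far='p'
Chunk 2: stream[6..7]='5' size=0x5=5, data at stream[9..14]='hobd9' -> body[1..6], body so far='phobd9'
Chunk 3: stream[16..17]='5' size=0x5=5, data at stream[19..24]='5qd6f' -> body[6..11], body so far='phobd95qd6f'
Chunk 4: stream[26..27]='0' size=0 (terminator). Final body='phobd95qd6f' (11 bytes)
Body byte 8 at stream offset 21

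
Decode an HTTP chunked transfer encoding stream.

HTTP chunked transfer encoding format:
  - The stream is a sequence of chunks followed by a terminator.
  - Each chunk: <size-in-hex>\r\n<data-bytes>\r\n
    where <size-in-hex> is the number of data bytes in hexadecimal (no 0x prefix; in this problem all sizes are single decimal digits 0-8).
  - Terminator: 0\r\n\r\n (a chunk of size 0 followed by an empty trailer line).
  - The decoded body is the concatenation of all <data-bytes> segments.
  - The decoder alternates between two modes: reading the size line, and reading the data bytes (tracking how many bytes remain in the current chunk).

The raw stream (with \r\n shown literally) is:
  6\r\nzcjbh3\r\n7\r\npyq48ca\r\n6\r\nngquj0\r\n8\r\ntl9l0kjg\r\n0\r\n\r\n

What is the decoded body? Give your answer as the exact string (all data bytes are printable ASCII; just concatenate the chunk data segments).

Answer: zcjbh3pyq48cangquj0tl9l0kjg

Derivation:
Chunk 1: stream[0..1]='6' size=0x6=6, data at stream[3..9]='zcjbh3' -> body[0..6], body so far='zcjbh3'
Chunk 2: stream[11..12]='7' size=0x7=7, data at stream[14..21]='pyq48ca' -> body[6..13], body so far='zcjbh3pyq48ca'
Chunk 3: stream[23..24]='6' size=0x6=6, data at stream[26..32]='ngquj0' -> body[13..19], body so far='zcjbh3pyq48cangquj0'
Chunk 4: stream[34..35]='8' size=0x8=8, data at stream[37..45]='tl9l0kjg' -> body[19..27], body so far='zcjbh3pyq48cangquj0tl9l0kjg'
Chunk 5: stream[47..48]='0' size=0 (terminator). Final body='zcjbh3pyq48cangquj0tl9l0kjg' (27 bytes)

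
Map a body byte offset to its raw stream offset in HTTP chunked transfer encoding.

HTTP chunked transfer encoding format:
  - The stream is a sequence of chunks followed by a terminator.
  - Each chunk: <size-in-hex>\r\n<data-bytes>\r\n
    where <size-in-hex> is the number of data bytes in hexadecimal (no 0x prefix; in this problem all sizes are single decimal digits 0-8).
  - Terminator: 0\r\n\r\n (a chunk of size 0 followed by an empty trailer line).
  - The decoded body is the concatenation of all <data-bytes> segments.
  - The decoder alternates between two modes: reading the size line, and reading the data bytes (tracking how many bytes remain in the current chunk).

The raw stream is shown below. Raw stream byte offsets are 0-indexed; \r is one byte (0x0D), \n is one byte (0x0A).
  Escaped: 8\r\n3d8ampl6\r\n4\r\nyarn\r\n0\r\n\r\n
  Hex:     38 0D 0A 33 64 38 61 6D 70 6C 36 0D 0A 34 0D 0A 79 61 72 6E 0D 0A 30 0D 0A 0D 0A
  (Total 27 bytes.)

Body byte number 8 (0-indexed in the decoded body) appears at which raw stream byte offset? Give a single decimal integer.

Answer: 16

Derivation:
Chunk 1: stream[0..1]='8' size=0x8=8, data at stream[3..11]='3d8ampl6' -> body[0..8], body so far='3d8ampl6'
Chunk 2: stream[13..14]='4' size=0x4=4, data at stream[16..20]='yarn' -> body[8..12], body so far='3d8ampl6yarn'
Chunk 3: stream[22..23]='0' size=0 (terminator). Final body='3d8ampl6yarn' (12 bytes)
Body byte 8 at stream offset 16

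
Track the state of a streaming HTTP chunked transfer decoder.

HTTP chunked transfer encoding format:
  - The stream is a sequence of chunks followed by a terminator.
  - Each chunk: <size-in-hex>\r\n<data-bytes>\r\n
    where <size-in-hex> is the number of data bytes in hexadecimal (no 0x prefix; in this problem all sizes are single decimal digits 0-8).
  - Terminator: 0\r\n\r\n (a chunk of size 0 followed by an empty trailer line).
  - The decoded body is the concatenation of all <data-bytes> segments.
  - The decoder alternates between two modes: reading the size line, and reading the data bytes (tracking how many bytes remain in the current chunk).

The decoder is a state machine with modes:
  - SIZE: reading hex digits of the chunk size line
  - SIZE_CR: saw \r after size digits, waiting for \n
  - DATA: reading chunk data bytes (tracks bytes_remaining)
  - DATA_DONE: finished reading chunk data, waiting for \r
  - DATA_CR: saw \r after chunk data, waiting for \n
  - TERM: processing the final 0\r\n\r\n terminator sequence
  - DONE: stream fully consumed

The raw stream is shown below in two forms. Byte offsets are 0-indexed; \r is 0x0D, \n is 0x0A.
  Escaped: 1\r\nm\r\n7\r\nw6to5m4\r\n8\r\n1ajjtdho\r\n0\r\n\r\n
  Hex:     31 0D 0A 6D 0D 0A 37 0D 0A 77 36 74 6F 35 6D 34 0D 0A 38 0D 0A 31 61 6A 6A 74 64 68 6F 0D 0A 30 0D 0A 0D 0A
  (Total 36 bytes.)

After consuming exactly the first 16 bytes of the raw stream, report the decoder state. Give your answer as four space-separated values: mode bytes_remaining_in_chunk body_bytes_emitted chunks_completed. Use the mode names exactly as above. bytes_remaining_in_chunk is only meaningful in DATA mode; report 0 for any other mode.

Byte 0 = '1': mode=SIZE remaining=0 emitted=0 chunks_done=0
Byte 1 = 0x0D: mode=SIZE_CR remaining=0 emitted=0 chunks_done=0
Byte 2 = 0x0A: mode=DATA remaining=1 emitted=0 chunks_done=0
Byte 3 = 'm': mode=DATA_DONE remaining=0 emitted=1 chunks_done=0
Byte 4 = 0x0D: mode=DATA_CR remaining=0 emitted=1 chunks_done=0
Byte 5 = 0x0A: mode=SIZE remaining=0 emitted=1 chunks_done=1
Byte 6 = '7': mode=SIZE remaining=0 emitted=1 chunks_done=1
Byte 7 = 0x0D: mode=SIZE_CR remaining=0 emitted=1 chunks_done=1
Byte 8 = 0x0A: mode=DATA remaining=7 emitted=1 chunks_done=1
Byte 9 = 'w': mode=DATA remaining=6 emitted=2 chunks_done=1
Byte 10 = '6': mode=DATA remaining=5 emitted=3 chunks_done=1
Byte 11 = 't': mode=DATA remaining=4 emitted=4 chunks_done=1
Byte 12 = 'o': mode=DATA remaining=3 emitted=5 chunks_done=1
Byte 13 = '5': mode=DATA remaining=2 emitted=6 chunks_done=1
Byte 14 = 'm': mode=DATA remaining=1 emitted=7 chunks_done=1
Byte 15 = '4': mode=DATA_DONE remaining=0 emitted=8 chunks_done=1

Answer: DATA_DONE 0 8 1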